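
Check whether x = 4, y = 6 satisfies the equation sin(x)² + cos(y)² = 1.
Fails

Substituting x = 4, y = 6:

LHS = sin(4)² + cos(6)² ≈ 1.495
RHS = 1

LHS ≠ RHS, so the equation does not hold at this point.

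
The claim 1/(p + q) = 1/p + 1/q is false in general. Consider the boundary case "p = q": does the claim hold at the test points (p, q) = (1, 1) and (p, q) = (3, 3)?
At (1, 1): LHS = 1/2 ≠ RHS = 2
At (3, 3): LHS = 1/6 ≠ RHS = 2/3

Answer: No, fails at both test points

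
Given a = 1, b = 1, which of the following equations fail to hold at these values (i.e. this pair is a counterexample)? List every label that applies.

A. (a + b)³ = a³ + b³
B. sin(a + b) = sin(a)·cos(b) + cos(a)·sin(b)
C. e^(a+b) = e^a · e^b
Evaluating each claim at the given values:
A. LHS = 8, RHS = 2 → fails here (LHS ≠ RHS)
B. LHS = sin(2) ≈ 0.9093, RHS = 2·sin(1)·cos(1) ≈ 0.9093 → holds here (LHS = RHS)
C. LHS = e^2 ≈ 7.389, RHS = e^2 ≈ 7.389 → holds here (LHS = RHS)

Answer: A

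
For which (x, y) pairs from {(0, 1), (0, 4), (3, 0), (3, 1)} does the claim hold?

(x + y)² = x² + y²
(0, 1), (0, 4), (3, 0)

Testing each pair:
(0, 1): LHS = 1, RHS = 1 → holds
(0, 4): LHS = 16, RHS = 16 → holds
(3, 0): LHS = 9, RHS = 9 → holds
(3, 1): LHS = 16, RHS = 10 → fails

3 of 4 pairs satisfy the claim.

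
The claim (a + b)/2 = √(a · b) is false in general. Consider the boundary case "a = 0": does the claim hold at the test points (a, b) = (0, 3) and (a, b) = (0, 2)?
No, fails at both test points

At (0, 3): LHS = 3/2 ≠ RHS = 0
At (0, 2): LHS = 1 ≠ RHS = 0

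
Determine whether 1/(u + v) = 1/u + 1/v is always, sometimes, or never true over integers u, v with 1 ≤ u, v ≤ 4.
Never true

The claim fails for every pair in the range. For instance at (u, v) = (2, 2): LHS = 1/4, RHS = 1.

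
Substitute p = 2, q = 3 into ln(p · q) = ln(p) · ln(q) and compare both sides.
LHS = ln(2 · 3) = ln(6) ≈ 1.792
RHS = ln(2) · ln(3) ≈ 0.7615

LHS ≠ RHS (they differ by about 1.03), so the equation does not hold here.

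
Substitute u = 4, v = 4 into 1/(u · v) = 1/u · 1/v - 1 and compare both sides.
LHS = 1/(4 · 4) = 1/16
RHS = 1/4 · 1/4 - 1 = -15/16

LHS ≠ RHS, so the equation does not hold here.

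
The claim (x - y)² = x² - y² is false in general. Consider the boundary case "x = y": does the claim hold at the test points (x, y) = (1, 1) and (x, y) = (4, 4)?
At (1, 1): LHS = 0, RHS = 0 → equal
At (4, 4): LHS = 0, RHS = 0 → equal

So the claim does hold at both of these boundary points, even though it is not an identity.

Answer: Yes, holds at both test points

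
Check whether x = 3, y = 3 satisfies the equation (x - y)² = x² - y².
Holds

Substituting x = 3, y = 3:

LHS = (3 - 3)² = 0
RHS = 3² - 3² = 0

LHS = RHS, so the equation holds at this point.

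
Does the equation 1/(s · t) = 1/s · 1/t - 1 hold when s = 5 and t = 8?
Substituting s = 5, t = 8:

LHS = 1/(5 · 8) = 1/40
RHS = 1/5 · 1/8 - 1 = -39/40

LHS ≠ RHS, so the equation does not hold at this point.

Answer: Fails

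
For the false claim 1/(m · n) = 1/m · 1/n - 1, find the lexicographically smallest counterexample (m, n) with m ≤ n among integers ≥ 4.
(m, n) = (4, 4)

Substituting (4, 4) into the claim:
LHS = 1/(4 · 4) = 1/16
RHS = 1/4 · 1/4 - 1 = -15/16

Since LHS ≠ RHS, this pair disproves the claim, and no lexicographically smaller pair (m ≤ n, integers ≥ 4) does.

For instance (5, 9) is also a counterexample (LHS = 1/45, RHS = -44/45), but it's lexicographically larger.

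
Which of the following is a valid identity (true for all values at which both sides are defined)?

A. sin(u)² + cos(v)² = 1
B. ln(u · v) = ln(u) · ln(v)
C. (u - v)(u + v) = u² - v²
A: fails at (2, 5) — LHS = cos(5)² + sin(2)² ≈ 0.9073, RHS = 1.
B: fails at (5, 8) — LHS = ln(40) ≈ 3.689, RHS = ln(5)·ln(8) ≈ 3.347.
C: holds — e.g. at (2, 3), both sides equal -5.

Answer: C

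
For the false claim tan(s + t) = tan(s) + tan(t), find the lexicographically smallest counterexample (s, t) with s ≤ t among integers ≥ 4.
Substituting (4, 4) into the claim:
LHS = tan(4 + 4) = tan(8) ≈ -6.8
RHS = tan(4) + tan(4) = 2·tan(4) ≈ 2.316

Since LHS ≠ RHS, this pair disproves the claim, and no lexicographically smaller pair (s ≤ t, integers ≥ 4) does.

For instance (4, 10) is also a counterexample (LHS = tan(14) ≈ 7.245, RHS = tan(10) + tan(4) ≈ 1.806), but it's lexicographically larger.

Answer: (s, t) = (4, 4)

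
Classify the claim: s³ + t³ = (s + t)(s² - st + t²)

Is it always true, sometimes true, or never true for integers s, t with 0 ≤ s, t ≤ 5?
Always true

The identity holds for every pair in the range. For instance at (s, t) = (4, 2): both sides equal 72.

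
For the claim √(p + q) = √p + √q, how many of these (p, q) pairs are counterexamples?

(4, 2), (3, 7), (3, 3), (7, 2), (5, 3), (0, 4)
5

Testing each pair:
(4, 2): LHS = √(6) ≈ 2.449, RHS = √(2) + 2 ≈ 3.414 → counterexample
(3, 7): LHS = √(10) ≈ 3.162, RHS = √(3) + √(7) ≈ 4.378 → counterexample
(3, 3): LHS = √(6) ≈ 2.449, RHS = 2·√(3) ≈ 3.464 → counterexample
(7, 2): LHS = 3, RHS = √(2) + √(7) ≈ 4.06 → counterexample
(5, 3): LHS = 2·√(2) ≈ 2.828, RHS = √(3) + √(5) ≈ 3.968 → counterexample
(0, 4): LHS = 2, RHS = 2 → satisfies claim

That makes 5 counterexamples.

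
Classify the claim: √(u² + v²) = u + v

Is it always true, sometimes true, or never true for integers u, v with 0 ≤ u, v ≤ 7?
Sometimes true

It holds at (u, v) = (3, 0) (both sides equal 3), but fails at (u, v) = (2, 5) (LHS = √(29) ≈ 5.385, RHS = 7).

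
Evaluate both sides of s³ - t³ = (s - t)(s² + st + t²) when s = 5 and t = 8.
LHS = 5³ - 8³ = -387
RHS = (5 - 8)(5² + 5·8 + 8²) = -387

LHS = RHS: the two sides agree.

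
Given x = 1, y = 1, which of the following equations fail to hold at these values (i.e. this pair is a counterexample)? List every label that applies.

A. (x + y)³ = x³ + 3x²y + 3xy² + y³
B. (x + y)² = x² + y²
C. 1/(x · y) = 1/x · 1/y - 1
Evaluating each claim at the given values:
A. LHS = 8, RHS = 8 → holds here (LHS = RHS)
B. LHS = 4, RHS = 2 → fails here (LHS ≠ RHS)
C. LHS = 1, RHS = 0 → fails here (LHS ≠ RHS)

Answer: B, C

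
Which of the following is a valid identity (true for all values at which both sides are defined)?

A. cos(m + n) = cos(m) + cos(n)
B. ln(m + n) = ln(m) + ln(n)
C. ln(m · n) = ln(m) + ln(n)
C

A: fails at (4, 6) — LHS = cos(10) ≈ -0.8391, RHS = cos(4) + cos(6) ≈ 0.3065.
B: fails at (6, 7) — LHS = ln(13) ≈ 2.565, RHS = ln(6) + ln(7) ≈ 3.738.
C: holds — e.g. at (1, 1), both sides equal 0.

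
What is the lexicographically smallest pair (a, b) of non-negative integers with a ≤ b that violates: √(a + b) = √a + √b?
(a, b) = (1, 1)

Substituting (1, 1) into the claim:
LHS = √(1 + 1) = √(2) ≈ 1.414
RHS = √1 + √1 = 2

Since LHS ≠ RHS, this pair disproves the claim, and no lexicographically smaller pair (a ≤ b, non-negative integers) does.

For instance (3, 4) is also a counterexample (LHS = √(7) ≈ 2.646, RHS = √(3) + 2 ≈ 3.732), but it's lexicographically larger.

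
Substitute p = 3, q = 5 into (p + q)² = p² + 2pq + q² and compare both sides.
LHS = (3 + 5)² = 64
RHS = 3² + 2·3·5 + 5² = 64

LHS = RHS: the two sides agree.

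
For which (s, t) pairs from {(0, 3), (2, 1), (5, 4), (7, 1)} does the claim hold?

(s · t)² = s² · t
Testing each pair:
(0, 3): LHS = 0, RHS = 0 → holds
(2, 1): LHS = 4, RHS = 4 → holds
(5, 4): LHS = 400, RHS = 100 → fails
(7, 1): LHS = 49, RHS = 49 → holds

3 of 4 pairs satisfy the claim.

Answer: (0, 3), (2, 1), (7, 1)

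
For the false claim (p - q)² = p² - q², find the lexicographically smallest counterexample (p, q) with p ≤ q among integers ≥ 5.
(p, q) = (5, 6)

Substituting (5, 6) into the claim:
LHS = (5 - 6)² = 1
RHS = 5² - 6² = -11

Since LHS ≠ RHS, this pair disproves the claim, and no lexicographically smaller pair (p ≤ q, integers ≥ 5) does.

For instance (10, 11) is also a counterexample (LHS = 1, RHS = -21), but it's lexicographically larger.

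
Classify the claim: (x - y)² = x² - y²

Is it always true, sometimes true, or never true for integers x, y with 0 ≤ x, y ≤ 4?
It holds at (x, y) = (0, 0) (both sides equal 0), but fails at (x, y) = (1, 4) (LHS = 9, RHS = -15).

Answer: Sometimes true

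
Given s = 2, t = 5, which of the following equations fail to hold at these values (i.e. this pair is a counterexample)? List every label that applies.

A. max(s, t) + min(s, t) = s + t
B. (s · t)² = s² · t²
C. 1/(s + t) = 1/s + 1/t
Evaluating each claim at the given values:
A. LHS = 7, RHS = 7 → holds here (LHS = RHS)
B. LHS = 100, RHS = 100 → holds here (LHS = RHS)
C. LHS = 1/7, RHS = 7/10 → fails here (LHS ≠ RHS)

Answer: C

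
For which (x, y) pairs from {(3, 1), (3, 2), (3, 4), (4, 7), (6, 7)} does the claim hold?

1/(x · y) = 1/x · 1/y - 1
Testing each pair:
(3, 1): LHS = 1/3, RHS = -2/3 → fails
(3, 2): LHS = 1/6, RHS = -5/6 → fails
(3, 4): LHS = 1/12, RHS = -11/12 → fails
(4, 7): LHS = 1/28, RHS = -27/28 → fails
(6, 7): LHS = 1/42, RHS = -41/42 → fails

No pair satisfies the claim.

Answer: None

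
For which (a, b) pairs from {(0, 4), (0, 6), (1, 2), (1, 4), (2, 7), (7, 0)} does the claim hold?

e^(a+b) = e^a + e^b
None

Testing each pair:
(0, 4): LHS = e^4 ≈ 54.6, RHS = 1 + e^4 ≈ 55.6 → fails
(0, 6): LHS = e^6 ≈ 403.4, RHS = 1 + e^6 ≈ 404.4 → fails
(1, 2): LHS = e^3 ≈ 20.09, RHS = e + e^2 ≈ 10.11 → fails
(1, 4): LHS = e^5 ≈ 148.4, RHS = e + e^4 ≈ 57.32 → fails
(2, 7): LHS = e^9 ≈ 8103, RHS = e^2 + e^7 ≈ 1104 → fails
(7, 0): LHS = e^7 ≈ 1097, RHS = 1 + e^7 ≈ 1098 → fails

No pair satisfies the claim.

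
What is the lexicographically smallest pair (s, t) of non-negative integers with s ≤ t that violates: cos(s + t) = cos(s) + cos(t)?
Substituting (0, 0) into the claim:
LHS = cos(0 + 0) = 1
RHS = cos(0) + cos(0) = 2

Since LHS ≠ RHS, this pair disproves the claim, and no lexicographically smaller pair (s ≤ t, non-negative integers) does.

For instance (6, 7) is also a counterexample (LHS = cos(13) ≈ 0.9074, RHS = cos(7) + cos(6) ≈ 1.714), but it's lexicographically larger.

Answer: (s, t) = (0, 0)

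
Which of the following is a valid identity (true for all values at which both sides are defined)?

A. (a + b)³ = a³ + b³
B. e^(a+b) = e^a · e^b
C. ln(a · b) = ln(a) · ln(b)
B

A: fails at (2, 3) — LHS = 125, RHS = 35.
B: holds — e.g. at (0, 1), both sides equal e ≈ 2.718.
C: fails at (3, 3) — LHS = ln(9) ≈ 2.197, RHS = ln(3)² ≈ 1.207.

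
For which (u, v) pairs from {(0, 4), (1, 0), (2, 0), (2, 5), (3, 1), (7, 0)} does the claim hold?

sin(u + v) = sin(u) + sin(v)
(0, 4), (1, 0), (2, 0), (7, 0)

Testing each pair:
(0, 4): LHS = sin(4) ≈ -0.7568, RHS = sin(4) ≈ -0.7568 → holds
(1, 0): LHS = sin(1) ≈ 0.8415, RHS = sin(1) ≈ 0.8415 → holds
(2, 0): LHS = sin(2) ≈ 0.9093, RHS = sin(2) ≈ 0.9093 → holds
(2, 5): LHS = sin(7) ≈ 0.657, RHS = sin(5) + sin(2) ≈ -0.04963 → fails
(3, 1): LHS = sin(4) ≈ -0.7568, RHS = sin(3) + sin(1) ≈ 0.9826 → fails
(7, 0): LHS = sin(7) ≈ 0.657, RHS = sin(7) ≈ 0.657 → holds

4 of 6 pairs satisfy the claim.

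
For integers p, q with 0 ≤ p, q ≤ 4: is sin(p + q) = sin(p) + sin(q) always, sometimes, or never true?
Sometimes true

It holds at (p, q) = (0, 3) (both sides equal sin(3) ≈ 0.1411), but fails at (p, q) = (3, 2) (LHS = sin(5) ≈ -0.9589, RHS = sin(3) + sin(2) ≈ 1.05).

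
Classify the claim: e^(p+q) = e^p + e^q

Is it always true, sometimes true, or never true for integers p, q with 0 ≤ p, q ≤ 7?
Never true

The claim fails for every pair in the range. For instance at (p, q) = (0, 6): LHS = e^6 ≈ 403.4, RHS = 1 + e^6 ≈ 404.4.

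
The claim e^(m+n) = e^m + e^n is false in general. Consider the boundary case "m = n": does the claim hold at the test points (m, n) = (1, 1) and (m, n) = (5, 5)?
At (1, 1): LHS = e^2 ≈ 7.389 ≠ RHS = 2·e ≈ 5.437
At (5, 5): LHS = e^10 ≈ 22026.5 ≠ RHS = 2·e^5 ≈ 296.8

Answer: No, fails at both test points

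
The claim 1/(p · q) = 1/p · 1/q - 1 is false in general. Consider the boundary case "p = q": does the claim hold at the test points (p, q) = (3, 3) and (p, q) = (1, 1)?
At (3, 3): LHS = 1/9 ≠ RHS = -8/9
At (1, 1): LHS = 1 ≠ RHS = 0

Answer: No, fails at both test points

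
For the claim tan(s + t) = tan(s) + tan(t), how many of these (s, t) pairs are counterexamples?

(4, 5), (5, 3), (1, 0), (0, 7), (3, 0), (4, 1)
3

Testing each pair:
(4, 5): LHS = tan(9) ≈ -0.4523, RHS = tan(5) + tan(4) ≈ -2.223 → counterexample
(5, 3): LHS = tan(8) ≈ -6.8, RHS = tan(5) + tan(3) ≈ -3.523 → counterexample
(1, 0): LHS = tan(1) ≈ 1.557, RHS = tan(1) ≈ 1.557 → satisfies claim
(0, 7): LHS = tan(7) ≈ 0.8714, RHS = tan(7) ≈ 0.8714 → satisfies claim
(3, 0): LHS = tan(3) ≈ -0.1425, RHS = tan(3) ≈ -0.1425 → satisfies claim
(4, 1): LHS = tan(5) ≈ -3.381, RHS = tan(4) + tan(1) ≈ 2.715 → counterexample

That makes 3 counterexamples.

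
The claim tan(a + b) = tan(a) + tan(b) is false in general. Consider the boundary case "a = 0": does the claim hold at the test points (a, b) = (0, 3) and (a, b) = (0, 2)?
At (0, 3): LHS = tan(3) ≈ -0.1425, RHS = tan(3) ≈ -0.1425 → equal
At (0, 2): LHS = tan(2) ≈ -2.185, RHS = tan(2) ≈ -2.185 → equal

So the claim does hold at both of these boundary points, even though it is not an identity.

Answer: Yes, holds at both test points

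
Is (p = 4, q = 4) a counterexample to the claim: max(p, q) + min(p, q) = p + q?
No

Substituting p = 4, q = 4:
LHS = max(4, 4) + min(4, 4) = 8
RHS = 4 + 4 = 8

The sides agree, so this pair does not disprove the claim.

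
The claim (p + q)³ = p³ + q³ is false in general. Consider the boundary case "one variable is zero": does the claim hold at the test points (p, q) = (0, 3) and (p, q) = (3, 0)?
Yes, holds at both test points

At (0, 3): LHS = 27, RHS = 27 → equal
At (3, 0): LHS = 27, RHS = 27 → equal

So the claim does hold at both of these boundary points, even though it is not an identity.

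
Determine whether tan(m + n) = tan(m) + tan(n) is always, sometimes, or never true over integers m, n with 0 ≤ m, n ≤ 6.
It holds at (m, n) = (5, 0) (both sides equal tan(5) ≈ -3.381), but fails at (m, n) = (2, 1) (LHS = tan(3) ≈ -0.1425, RHS = tan(2) + tan(1) ≈ -0.6276).

Answer: Sometimes true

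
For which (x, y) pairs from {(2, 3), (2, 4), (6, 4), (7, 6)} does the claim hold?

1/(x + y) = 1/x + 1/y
Testing each pair:
(2, 3): LHS = 1/5, RHS = 5/6 → fails
(2, 4): LHS = 1/6, RHS = 3/4 → fails
(6, 4): LHS = 1/10, RHS = 5/12 → fails
(7, 6): LHS = 1/13, RHS = 13/42 → fails

No pair satisfies the claim.

Answer: None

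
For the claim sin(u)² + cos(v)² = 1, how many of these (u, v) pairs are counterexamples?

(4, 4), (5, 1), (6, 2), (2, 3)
Testing each pair:
(4, 4): LHS = cos(4)² + sin(4)² = 1, RHS = 1 → satisfies claim
(5, 1): LHS = cos(1)² + sin(5)² ≈ 1.211, RHS = 1 → counterexample
(6, 2): LHS = sin(6)² + cos(2)² ≈ 0.2513, RHS = 1 → counterexample
(2, 3): LHS = sin(2)² + cos(3)² ≈ 1.807, RHS = 1 → counterexample

That makes 3 counterexamples.

Answer: 3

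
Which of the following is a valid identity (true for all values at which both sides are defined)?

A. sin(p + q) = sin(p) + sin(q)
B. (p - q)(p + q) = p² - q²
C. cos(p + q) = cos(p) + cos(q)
A: fails at (3, 3) — LHS = sin(6) ≈ -0.2794, RHS = 2·sin(3) ≈ 0.2822.
B: holds — e.g. at (4, 4), both sides equal 0.
C: fails at (4, 4) — LHS = cos(8) ≈ -0.1455, RHS = 2·cos(4) ≈ -1.307.

Answer: B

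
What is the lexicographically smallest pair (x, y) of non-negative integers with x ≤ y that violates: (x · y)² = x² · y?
(x, y) = (1, 2)

Substituting (1, 2) into the claim:
LHS = (1 · 2)² = 4
RHS = 1² · 2 = 2

Since LHS ≠ RHS, this pair disproves the claim, and no lexicographically smaller pair (x ≤ y, non-negative integers) does.

For instance (3, 5) is also a counterexample (LHS = 225, RHS = 45), but it's lexicographically larger.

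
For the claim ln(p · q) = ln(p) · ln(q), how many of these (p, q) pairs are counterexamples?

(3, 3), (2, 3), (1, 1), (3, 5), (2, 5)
4

Testing each pair:
(3, 3): LHS = ln(9) ≈ 2.197, RHS = ln(3)² ≈ 1.207 → counterexample
(2, 3): LHS = ln(6) ≈ 1.792, RHS = ln(2)·ln(3) ≈ 0.7615 → counterexample
(1, 1): LHS = 0, RHS = 0 → satisfies claim
(3, 5): LHS = ln(15) ≈ 2.708, RHS = ln(3)·ln(5) ≈ 1.768 → counterexample
(2, 5): LHS = ln(10) ≈ 2.303, RHS = ln(2)·ln(5) ≈ 1.116 → counterexample

That makes 4 counterexamples.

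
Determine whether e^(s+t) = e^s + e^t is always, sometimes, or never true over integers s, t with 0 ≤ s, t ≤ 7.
The claim fails for every pair in the range. For instance at (s, t) = (4, 4): LHS = e^8 ≈ 2981, RHS = 2·e^4 ≈ 109.2.

Answer: Never true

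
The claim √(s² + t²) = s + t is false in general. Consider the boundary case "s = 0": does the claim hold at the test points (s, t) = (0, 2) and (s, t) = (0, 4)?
Yes, holds at both test points

At (0, 2): LHS = 2, RHS = 2 → equal
At (0, 4): LHS = 4, RHS = 4 → equal

So the claim does hold at both of these boundary points, even though it is not an identity.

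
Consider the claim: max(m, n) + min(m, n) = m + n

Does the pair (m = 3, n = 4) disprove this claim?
No

Substituting m = 3, n = 4:
LHS = max(3, 4) + min(3, 4) = 7
RHS = 3 + 4 = 7

The sides agree, so this pair does not disprove the claim.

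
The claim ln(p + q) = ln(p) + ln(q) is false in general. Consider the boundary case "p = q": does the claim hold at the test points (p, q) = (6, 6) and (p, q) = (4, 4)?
No, fails at both test points

At (6, 6): LHS = ln(12) ≈ 2.485 ≠ RHS = 2·ln(6) ≈ 3.584
At (4, 4): LHS = ln(8) ≈ 2.079 ≠ RHS = 2·ln(4) ≈ 2.773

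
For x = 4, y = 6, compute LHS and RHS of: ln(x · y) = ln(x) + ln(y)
LHS = ln(4 · 6) = ln(24) ≈ 3.178
RHS = ln(4) + ln(6) ≈ 3.178

LHS = RHS: the two sides agree.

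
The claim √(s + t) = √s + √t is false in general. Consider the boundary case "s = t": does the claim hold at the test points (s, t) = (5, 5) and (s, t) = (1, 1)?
At (5, 5): LHS = √(10) ≈ 3.162 ≠ RHS = 2·√(5) ≈ 4.472
At (1, 1): LHS = √(2) ≈ 1.414 ≠ RHS = 2

Answer: No, fails at both test points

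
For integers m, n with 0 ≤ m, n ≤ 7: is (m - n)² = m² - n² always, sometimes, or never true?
Sometimes true

It holds at (m, n) = (3, 3) (both sides equal 0), but fails at (m, n) = (4, 3) (LHS = 1, RHS = 7).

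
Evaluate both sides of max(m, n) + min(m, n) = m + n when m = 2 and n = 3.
LHS = max(2, 3) + min(2, 3) = 5
RHS = 2 + 3 = 5

LHS = RHS: the two sides agree.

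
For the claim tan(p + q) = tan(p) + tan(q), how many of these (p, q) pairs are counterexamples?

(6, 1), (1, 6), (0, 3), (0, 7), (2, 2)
Testing each pair:
(6, 1): LHS = tan(7) ≈ 0.8714, RHS = tan(6) + tan(1) ≈ 1.266 → counterexample
(1, 6): LHS = tan(7) ≈ 0.8714, RHS = tan(6) + tan(1) ≈ 1.266 → counterexample
(0, 3): LHS = tan(3) ≈ -0.1425, RHS = tan(3) ≈ -0.1425 → satisfies claim
(0, 7): LHS = tan(7) ≈ 0.8714, RHS = tan(7) ≈ 0.8714 → satisfies claim
(2, 2): LHS = tan(4) ≈ 1.158, RHS = 2·tan(2) ≈ -4.37 → counterexample

That makes 3 counterexamples.

Answer: 3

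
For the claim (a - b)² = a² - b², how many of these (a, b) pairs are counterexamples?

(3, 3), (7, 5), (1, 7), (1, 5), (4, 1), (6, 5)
Testing each pair:
(3, 3): LHS = 0, RHS = 0 → satisfies claim
(7, 5): LHS = 4, RHS = 24 → counterexample
(1, 7): LHS = 36, RHS = -48 → counterexample
(1, 5): LHS = 16, RHS = -24 → counterexample
(4, 1): LHS = 9, RHS = 15 → counterexample
(6, 5): LHS = 1, RHS = 11 → counterexample

That makes 5 counterexamples.

Answer: 5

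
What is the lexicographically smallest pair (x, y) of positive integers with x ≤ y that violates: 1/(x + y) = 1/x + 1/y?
Substituting (1, 1) into the claim:
LHS = 1/(1 + 1) = 1/2
RHS = 1/1 + 1/1 = 2

Since LHS ≠ RHS, this pair disproves the claim, and no lexicographically smaller pair (x ≤ y, positive integers) does.

For instance (6, 6) is also a counterexample (LHS = 1/12, RHS = 1/3), but it's lexicographically larger.

Answer: (x, y) = (1, 1)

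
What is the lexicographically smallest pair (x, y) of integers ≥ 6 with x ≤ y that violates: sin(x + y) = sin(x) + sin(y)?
(x, y) = (6, 6)

Substituting (6, 6) into the claim:
LHS = sin(6 + 6) = sin(12) ≈ -0.5366
RHS = sin(6) + sin(6) = 2·sin(6) ≈ -0.5588

Since LHS ≠ RHS, this pair disproves the claim, and no lexicographically smaller pair (x ≤ y, integers ≥ 6) does.

For instance (6, 8) is also a counterexample (LHS = sin(14) ≈ 0.9906, RHS = sin(6) + sin(8) ≈ 0.7099), but it's lexicographically larger.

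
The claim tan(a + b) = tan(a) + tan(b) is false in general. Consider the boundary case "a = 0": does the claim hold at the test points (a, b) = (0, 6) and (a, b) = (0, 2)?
At (0, 6): LHS = tan(6) ≈ -0.291, RHS = tan(6) ≈ -0.291 → equal
At (0, 2): LHS = tan(2) ≈ -2.185, RHS = tan(2) ≈ -2.185 → equal

So the claim does hold at both of these boundary points, even though it is not an identity.

Answer: Yes, holds at both test points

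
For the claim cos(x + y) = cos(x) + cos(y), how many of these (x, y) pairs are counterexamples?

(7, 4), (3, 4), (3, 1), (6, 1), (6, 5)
5

Testing each pair:
(7, 4): LHS = cos(11) ≈ 0.004426, RHS = cos(4) + cos(7) ≈ 0.1003 → counterexample
(3, 4): LHS = cos(7) ≈ 0.7539, RHS = cos(3) + cos(4) ≈ -1.644 → counterexample
(3, 1): LHS = cos(4) ≈ -0.6536, RHS = cos(3) + cos(1) ≈ -0.4497 → counterexample
(6, 1): LHS = cos(7) ≈ 0.7539, RHS = cos(1) + cos(6) ≈ 1.5 → counterexample
(6, 5): LHS = cos(11) ≈ 0.004426, RHS = cos(5) + cos(6) ≈ 1.244 → counterexample

That makes 5 counterexamples.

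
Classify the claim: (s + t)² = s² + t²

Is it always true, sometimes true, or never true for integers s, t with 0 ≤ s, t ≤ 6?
It holds at (s, t) = (0, 4) (both sides equal 16), but fails at (s, t) = (3, 2) (LHS = 25, RHS = 13).

Answer: Sometimes true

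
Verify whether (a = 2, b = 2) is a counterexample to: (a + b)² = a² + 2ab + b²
Substituting a = 2, b = 2:
LHS = (2 + 2)² = 16
RHS = 2² + 2·2·2 + 2² = 16

The sides agree, so this pair does not disprove the claim.

Answer: No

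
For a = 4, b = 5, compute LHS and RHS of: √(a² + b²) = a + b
LHS = √(4² + 5²) = √(41) ≈ 6.403
RHS = 4 + 5 = 9

LHS ≠ RHS (they differ by about 2.597), so the equation does not hold here.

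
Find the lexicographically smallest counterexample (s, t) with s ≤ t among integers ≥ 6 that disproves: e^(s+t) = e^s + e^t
Substituting (6, 6) into the claim:
LHS = e^(6+6) = e^12 ≈ 162754.8
RHS = e^6 + e^6 = 2·e^6 ≈ 806.9

Since LHS ≠ RHS, this pair disproves the claim, and no lexicographically smaller pair (s ≤ t, integers ≥ 6) does.

For instance (9, 12) is also a counterexample (LHS = e^21 ≈ 1318815734.5, RHS = e^9 + e^12 ≈ 170857.9), but it's lexicographically larger.

Answer: (s, t) = (6, 6)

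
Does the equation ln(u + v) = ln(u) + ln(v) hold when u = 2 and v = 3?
Substituting u = 2, v = 3:

LHS = ln(2 + 3) = ln(5) ≈ 1.609
RHS = ln(2) + ln(3) ≈ 1.792

LHS ≠ RHS, so the equation does not hold at this point.

Answer: Fails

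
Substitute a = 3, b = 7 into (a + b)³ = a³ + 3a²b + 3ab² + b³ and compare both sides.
LHS = (3 + 7)³ = 1000
RHS = 3³ + 3·3²·7 + 3·3·7² + 7³ = 1000

LHS = RHS: the two sides agree.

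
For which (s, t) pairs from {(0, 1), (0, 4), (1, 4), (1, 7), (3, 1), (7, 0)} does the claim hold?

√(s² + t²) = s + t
Testing each pair:
(0, 1): LHS = 1, RHS = 1 → holds
(0, 4): LHS = 4, RHS = 4 → holds
(1, 4): LHS = √(17) ≈ 4.123, RHS = 5 → fails
(1, 7): LHS = 5·√(2) ≈ 7.071, RHS = 8 → fails
(3, 1): LHS = √(10) ≈ 3.162, RHS = 4 → fails
(7, 0): LHS = 7, RHS = 7 → holds

3 of 6 pairs satisfy the claim.

Answer: (0, 1), (0, 4), (7, 0)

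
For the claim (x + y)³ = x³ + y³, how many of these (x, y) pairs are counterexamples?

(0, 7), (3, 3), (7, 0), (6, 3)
2

Testing each pair:
(0, 7): LHS = 343, RHS = 343 → satisfies claim
(3, 3): LHS = 216, RHS = 54 → counterexample
(7, 0): LHS = 343, RHS = 343 → satisfies claim
(6, 3): LHS = 729, RHS = 243 → counterexample

That makes 2 counterexamples.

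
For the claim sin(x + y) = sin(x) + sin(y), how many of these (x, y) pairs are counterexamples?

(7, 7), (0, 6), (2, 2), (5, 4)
3

Testing each pair:
(7, 7): LHS = sin(14) ≈ 0.9906, RHS = 2·sin(7) ≈ 1.314 → counterexample
(0, 6): LHS = sin(6) ≈ -0.2794, RHS = sin(6) ≈ -0.2794 → satisfies claim
(2, 2): LHS = sin(4) ≈ -0.7568, RHS = 2·sin(2) ≈ 1.819 → counterexample
(5, 4): LHS = sin(9) ≈ 0.4121, RHS = sin(5) + sin(4) ≈ -1.716 → counterexample

That makes 3 counterexamples.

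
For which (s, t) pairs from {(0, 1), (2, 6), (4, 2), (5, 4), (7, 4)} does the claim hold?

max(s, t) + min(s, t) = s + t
All pairs

Testing each pair:
(0, 1): LHS = 1, RHS = 1 → holds
(2, 6): LHS = 8, RHS = 8 → holds
(4, 2): LHS = 6, RHS = 6 → holds
(5, 4): LHS = 9, RHS = 9 → holds
(7, 4): LHS = 11, RHS = 11 → holds

Every pair satisfies the claim.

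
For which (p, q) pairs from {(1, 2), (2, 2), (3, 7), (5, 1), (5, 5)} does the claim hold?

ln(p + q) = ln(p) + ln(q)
(2, 2)

Testing each pair:
(1, 2): LHS = ln(3) ≈ 1.099, RHS = ln(2) ≈ 0.6931 → fails
(2, 2): LHS = ln(4) ≈ 1.386, RHS = 2·ln(2) ≈ 1.386 → holds
(3, 7): LHS = ln(10) ≈ 2.303, RHS = ln(3) + ln(7) ≈ 3.045 → fails
(5, 1): LHS = ln(6) ≈ 1.792, RHS = ln(5) ≈ 1.609 → fails
(5, 5): LHS = ln(10) ≈ 2.303, RHS = 2·ln(5) ≈ 3.219 → fails

1 of 5 pairs satisfies the claim.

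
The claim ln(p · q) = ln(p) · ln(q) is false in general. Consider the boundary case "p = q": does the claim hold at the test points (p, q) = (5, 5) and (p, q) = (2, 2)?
No, fails at both test points

At (5, 5): LHS = ln(25) ≈ 3.219 ≠ RHS = ln(5)² ≈ 2.59
At (2, 2): LHS = ln(4) ≈ 1.386 ≠ RHS = ln(2)² ≈ 0.4805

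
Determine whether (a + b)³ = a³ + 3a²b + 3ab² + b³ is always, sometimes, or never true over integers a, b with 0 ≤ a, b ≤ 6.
The identity holds for every pair in the range. For instance at (a, b) = (1, 3): both sides equal 64.

Answer: Always true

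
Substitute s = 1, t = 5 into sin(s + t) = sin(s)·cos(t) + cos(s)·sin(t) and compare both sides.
LHS = sin(1 + 5) = sin(6) ≈ -0.2794
RHS = sin(1)·cos(5) + cos(1)·sin(5) = sin(5)·cos(1) + sin(1)·cos(5) ≈ -0.2794

LHS = RHS: the two sides agree.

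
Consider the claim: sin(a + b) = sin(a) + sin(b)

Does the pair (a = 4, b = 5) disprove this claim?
Substituting a = 4, b = 5:
LHS = sin(4 + 5) = sin(9) ≈ 0.4121
RHS = sin(4) + sin(5) ≈ -1.716

Since LHS ≠ RHS, this pair disproves the claim.

Answer: Yes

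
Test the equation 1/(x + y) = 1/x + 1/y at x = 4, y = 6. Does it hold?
Substituting x = 4, y = 6:

LHS = 1/(4 + 6) = 1/10
RHS = 1/4 + 1/6 = 5/12

LHS ≠ RHS, so the equation does not hold at this point.

Answer: Fails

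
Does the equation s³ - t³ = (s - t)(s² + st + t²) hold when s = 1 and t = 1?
Substituting s = 1, t = 1:

LHS = 1³ - 1³ = 0
RHS = (1 - 1)(1² + 1·1 + 1²) = 0

LHS = RHS, so the equation holds at this point.

Answer: Holds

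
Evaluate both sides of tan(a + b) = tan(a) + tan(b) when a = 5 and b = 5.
LHS = tan(5 + 5) = tan(10) ≈ 0.6484
RHS = tan(5) + tan(5) = 2·tan(5) ≈ -6.761

LHS ≠ RHS (they differ by about 7.409), so the equation does not hold here.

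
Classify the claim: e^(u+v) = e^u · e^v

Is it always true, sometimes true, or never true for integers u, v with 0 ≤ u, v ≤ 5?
The identity holds for every pair in the range. For instance at (u, v) = (0, 1): both sides equal e ≈ 2.718.

Answer: Always true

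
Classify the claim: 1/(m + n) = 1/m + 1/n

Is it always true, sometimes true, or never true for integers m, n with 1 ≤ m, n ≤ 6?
The claim fails for every pair in the range. For instance at (m, n) = (1, 2): LHS = 1/3, RHS = 3/2.

Answer: Never true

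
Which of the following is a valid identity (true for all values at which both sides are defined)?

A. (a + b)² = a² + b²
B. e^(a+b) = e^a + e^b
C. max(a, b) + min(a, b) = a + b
C

A: fails at (2, 5) — LHS = 49, RHS = 29.
B: fails at (4, 4) — LHS = e^8 ≈ 2981, RHS = 2·e^4 ≈ 109.2.
C: holds — e.g. at (1, 4), both sides equal 5.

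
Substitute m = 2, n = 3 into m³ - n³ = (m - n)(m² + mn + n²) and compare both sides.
LHS = 2³ - 3³ = -19
RHS = (2 - 3)(2² + 2·3 + 3²) = -19

LHS = RHS: the two sides agree.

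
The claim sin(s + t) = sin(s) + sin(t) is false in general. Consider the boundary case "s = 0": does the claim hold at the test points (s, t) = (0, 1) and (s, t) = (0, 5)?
Yes, holds at both test points

At (0, 1): LHS = sin(1) ≈ 0.8415, RHS = sin(1) ≈ 0.8415 → equal
At (0, 5): LHS = sin(5) ≈ -0.9589, RHS = sin(5) ≈ -0.9589 → equal

So the claim does hold at both of these boundary points, even though it is not an identity.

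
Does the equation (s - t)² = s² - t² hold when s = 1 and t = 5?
Fails

Substituting s = 1, t = 5:

LHS = (1 - 5)² = 16
RHS = 1² - 5² = -24

LHS ≠ RHS, so the equation does not hold at this point.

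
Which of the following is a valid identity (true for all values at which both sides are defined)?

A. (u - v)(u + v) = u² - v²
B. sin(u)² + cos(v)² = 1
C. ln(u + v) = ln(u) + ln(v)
A

A: holds — e.g. at (0, 1), both sides equal -1.
B: fails at (1, 5) — LHS = cos(5)² + sin(1)² ≈ 0.7885, RHS = 1.
C: fails at (6, 7) — LHS = ln(13) ≈ 2.565, RHS = ln(6) + ln(7) ≈ 3.738.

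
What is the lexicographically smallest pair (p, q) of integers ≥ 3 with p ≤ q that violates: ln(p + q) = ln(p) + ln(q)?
(p, q) = (3, 3)

Substituting (3, 3) into the claim:
LHS = ln(3 + 3) = ln(6) ≈ 1.792
RHS = ln(3) + ln(3) = 2·ln(3) ≈ 2.197

Since LHS ≠ RHS, this pair disproves the claim, and no lexicographically smaller pair (p ≤ q, integers ≥ 3) does.

For instance (3, 9) is also a counterexample (LHS = ln(12) ≈ 2.485, RHS = ln(3) + ln(9) ≈ 3.296), but it's lexicographically larger.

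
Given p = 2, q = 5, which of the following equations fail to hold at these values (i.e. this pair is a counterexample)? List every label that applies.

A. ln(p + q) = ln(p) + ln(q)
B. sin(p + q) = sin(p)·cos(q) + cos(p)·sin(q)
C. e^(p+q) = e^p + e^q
Evaluating each claim at the given values:
A. LHS = ln(7) ≈ 1.946, RHS = ln(2) + ln(5) ≈ 2.303 → fails here (LHS ≠ RHS)
B. LHS = sin(7) ≈ 0.657, RHS = sin(2)·cos(5) + sin(5)·cos(2) ≈ 0.657 → holds here (LHS = RHS)
C. LHS = e^7 ≈ 1097, RHS = e^2 + e^5 ≈ 155.8 → fails here (LHS ≠ RHS)

Answer: A, C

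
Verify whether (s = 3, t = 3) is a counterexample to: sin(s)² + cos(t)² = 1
No

Substituting s = 3, t = 3:
LHS = sin(3)² + cos(3)² = 1
RHS = 1

The sides agree, so this pair does not disprove the claim.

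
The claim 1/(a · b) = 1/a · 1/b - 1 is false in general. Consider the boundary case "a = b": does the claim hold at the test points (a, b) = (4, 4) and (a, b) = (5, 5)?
No, fails at both test points

At (4, 4): LHS = 1/16 ≠ RHS = -15/16
At (5, 5): LHS = 1/25 ≠ RHS = -24/25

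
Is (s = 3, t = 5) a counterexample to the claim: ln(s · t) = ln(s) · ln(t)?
Substituting s = 3, t = 5:
LHS = ln(3 · 5) = ln(15) ≈ 2.708
RHS = ln(3) · ln(5) ≈ 1.768

Since LHS ≠ RHS, this pair disproves the claim.

Answer: Yes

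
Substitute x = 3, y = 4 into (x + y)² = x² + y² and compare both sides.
LHS = (3 + 4)² = 49
RHS = 3² + 4² = 25

LHS ≠ RHS, so the equation does not hold here.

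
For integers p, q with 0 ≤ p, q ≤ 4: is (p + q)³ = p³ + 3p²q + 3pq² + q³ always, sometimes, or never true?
The identity holds for every pair in the range. For instance at (p, q) = (4, 4): both sides equal 512.

Answer: Always true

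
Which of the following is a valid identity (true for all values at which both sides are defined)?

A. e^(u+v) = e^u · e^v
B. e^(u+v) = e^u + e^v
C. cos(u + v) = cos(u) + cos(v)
A: holds — e.g. at (3, 4), both sides equal e^7 ≈ 1097.
B: fails at (3, 5) — LHS = e^8 ≈ 2981, RHS = e^3 + e^5 ≈ 168.5.
C: fails at (2, 7) — LHS = cos(9) ≈ -0.9111, RHS = cos(2) + cos(7) ≈ 0.3378.

Answer: A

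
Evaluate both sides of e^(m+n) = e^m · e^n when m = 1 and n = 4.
LHS = e^(1+4) = e^5 ≈ 148.4
RHS = e^1 · e^4 = e^5 ≈ 148.4

LHS = RHS: the two sides agree.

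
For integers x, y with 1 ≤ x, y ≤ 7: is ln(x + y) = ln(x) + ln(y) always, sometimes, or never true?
Sometimes true

It holds at (x, y) = (2, 2) (both sides equal ln(4) ≈ 1.386), but fails at (x, y) = (6, 1) (LHS = ln(7) ≈ 1.946, RHS = ln(6) ≈ 1.792).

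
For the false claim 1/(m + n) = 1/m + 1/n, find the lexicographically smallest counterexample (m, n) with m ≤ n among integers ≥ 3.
Substituting (3, 3) into the claim:
LHS = 1/(3 + 3) = 1/6
RHS = 1/3 + 1/3 = 2/3

Since LHS ≠ RHS, this pair disproves the claim, and no lexicographically smaller pair (m ≤ n, integers ≥ 3) does.

For instance (5, 10) is also a counterexample (LHS = 1/15, RHS = 3/10), but it's lexicographically larger.

Answer: (m, n) = (3, 3)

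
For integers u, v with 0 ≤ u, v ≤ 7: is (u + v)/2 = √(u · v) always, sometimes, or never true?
It holds at (u, v) = (6, 6) (both sides equal 6), but fails at (u, v) = (0, 7) (LHS = 7/2, RHS = 0).

Answer: Sometimes true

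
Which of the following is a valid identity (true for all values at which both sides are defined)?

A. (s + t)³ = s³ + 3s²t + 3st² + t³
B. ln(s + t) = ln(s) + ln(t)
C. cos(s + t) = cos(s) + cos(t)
A

A: holds — e.g. at (1, 3), both sides equal 64.
B: fails at (2, 7) — LHS = ln(9) ≈ 2.197, RHS = ln(2) + ln(7) ≈ 2.639.
C: fails at (1, 1) — LHS = cos(2) ≈ -0.4161, RHS = 2·cos(1) ≈ 1.081.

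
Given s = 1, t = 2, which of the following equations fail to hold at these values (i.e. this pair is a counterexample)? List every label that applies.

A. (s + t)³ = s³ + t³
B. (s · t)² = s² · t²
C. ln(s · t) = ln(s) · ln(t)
A, C

Evaluating each claim at the given values:
A. LHS = 27, RHS = 9 → fails here (LHS ≠ RHS)
B. LHS = 4, RHS = 4 → holds here (LHS = RHS)
C. LHS = ln(2) ≈ 0.6931, RHS = 0 → fails here (LHS ≠ RHS)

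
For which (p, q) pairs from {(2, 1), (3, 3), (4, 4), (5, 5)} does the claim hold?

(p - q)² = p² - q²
(3, 3), (4, 4), (5, 5)

Testing each pair:
(2, 1): LHS = 1, RHS = 3 → fails
(3, 3): LHS = 0, RHS = 0 → holds
(4, 4): LHS = 0, RHS = 0 → holds
(5, 5): LHS = 0, RHS = 0 → holds

3 of 4 pairs satisfy the claim.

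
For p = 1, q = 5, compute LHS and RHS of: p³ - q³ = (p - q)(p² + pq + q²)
LHS = 1³ - 5³ = -124
RHS = (1 - 5)(1² + 1·5 + 5²) = -124

LHS = RHS: the two sides agree.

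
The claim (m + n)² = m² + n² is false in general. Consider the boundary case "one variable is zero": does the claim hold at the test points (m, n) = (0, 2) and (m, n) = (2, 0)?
At (0, 2): LHS = 4, RHS = 4 → equal
At (2, 0): LHS = 4, RHS = 4 → equal

So the claim does hold at both of these boundary points, even though it is not an identity.

Answer: Yes, holds at both test points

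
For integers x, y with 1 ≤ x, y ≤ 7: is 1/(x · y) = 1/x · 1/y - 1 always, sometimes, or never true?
The claim fails for every pair in the range. For instance at (x, y) = (5, 6): LHS = 1/30, RHS = -29/30.

Answer: Never true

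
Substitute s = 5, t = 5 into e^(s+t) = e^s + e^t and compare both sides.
LHS = e^(5+5) = e^10 ≈ 22026.5
RHS = e^5 + e^5 = 2·e^5 ≈ 296.8

LHS ≠ RHS (they differ by about 21729.6), so the equation does not hold here.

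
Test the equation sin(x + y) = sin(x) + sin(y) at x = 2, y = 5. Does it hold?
Substituting x = 2, y = 5:

LHS = sin(2 + 5) = sin(7) ≈ 0.657
RHS = sin(2) + sin(5) ≈ -0.04963

LHS ≠ RHS, so the equation does not hold at this point.

Answer: Fails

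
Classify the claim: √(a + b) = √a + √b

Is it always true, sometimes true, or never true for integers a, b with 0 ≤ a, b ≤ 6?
Sometimes true

It holds at (a, b) = (2, 0) (both sides equal √(2) ≈ 1.414), but fails at (a, b) = (2, 3) (LHS = √(5) ≈ 2.236, RHS = √(2) + √(3) ≈ 3.146).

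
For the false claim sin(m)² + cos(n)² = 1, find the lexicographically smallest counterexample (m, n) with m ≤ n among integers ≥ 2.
Substituting (2, 3) into the claim:
LHS = sin(2)² + cos(3)² ≈ 1.807
RHS = 1

Since LHS ≠ RHS, this pair disproves the claim, and no lexicographically smaller pair (m ≤ n, integers ≥ 2) does.

For instance (3, 8) is also a counterexample (LHS = sin(3)² + cos(8)² ≈ 0.04109, RHS = 1), but it's lexicographically larger.

Answer: (m, n) = (2, 3)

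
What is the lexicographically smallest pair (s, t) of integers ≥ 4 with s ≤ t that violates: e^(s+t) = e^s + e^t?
Substituting (4, 4) into the claim:
LHS = e^(4+4) = e^8 ≈ 2981
RHS = e^4 + e^4 = 2·e^4 ≈ 109.2

Since LHS ≠ RHS, this pair disproves the claim, and no lexicographically smaller pair (s ≤ t, integers ≥ 4) does.

For instance (7, 11) is also a counterexample (LHS = e^18 ≈ 65659969.1, RHS = e^7 + e^11 ≈ 60970.8), but it's lexicographically larger.

Answer: (s, t) = (4, 4)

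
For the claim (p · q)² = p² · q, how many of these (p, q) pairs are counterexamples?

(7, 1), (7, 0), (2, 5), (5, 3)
2

Testing each pair:
(7, 1): LHS = 49, RHS = 49 → satisfies claim
(7, 0): LHS = 0, RHS = 0 → satisfies claim
(2, 5): LHS = 100, RHS = 20 → counterexample
(5, 3): LHS = 225, RHS = 75 → counterexample

That makes 2 counterexamples.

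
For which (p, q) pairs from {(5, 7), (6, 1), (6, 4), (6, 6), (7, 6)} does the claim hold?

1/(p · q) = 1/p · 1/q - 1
Testing each pair:
(5, 7): LHS = 1/35, RHS = -34/35 → fails
(6, 1): LHS = 1/6, RHS = -5/6 → fails
(6, 4): LHS = 1/24, RHS = -23/24 → fails
(6, 6): LHS = 1/36, RHS = -35/36 → fails
(7, 6): LHS = 1/42, RHS = -41/42 → fails

No pair satisfies the claim.

Answer: None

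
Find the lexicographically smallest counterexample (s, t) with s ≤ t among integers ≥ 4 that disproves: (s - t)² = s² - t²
Substituting (4, 5) into the claim:
LHS = (4 - 5)² = 1
RHS = 4² - 5² = -9

Since LHS ≠ RHS, this pair disproves the claim, and no lexicographically smaller pair (s ≤ t, integers ≥ 4) does.

For instance (7, 11) is also a counterexample (LHS = 16, RHS = -72), but it's lexicographically larger.

Answer: (s, t) = (4, 5)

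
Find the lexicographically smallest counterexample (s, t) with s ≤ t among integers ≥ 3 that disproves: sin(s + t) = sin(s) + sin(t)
(s, t) = (3, 3)

Substituting (3, 3) into the claim:
LHS = sin(3 + 3) = sin(6) ≈ -0.2794
RHS = sin(3) + sin(3) = 2·sin(3) ≈ 0.2822

Since LHS ≠ RHS, this pair disproves the claim, and no lexicographically smaller pair (s ≤ t, integers ≥ 3) does.

For instance (8, 9) is also a counterexample (LHS = sin(17) ≈ -0.9614, RHS = sin(9) + sin(8) ≈ 1.401), but it's lexicographically larger.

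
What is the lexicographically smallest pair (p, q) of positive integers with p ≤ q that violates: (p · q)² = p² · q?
At (1, 1): both sides equal 1, so it holds there.

Substituting (1, 2) into the claim:
LHS = (1 · 2)² = 4
RHS = 1² · 2 = 2

Since LHS ≠ RHS, this pair disproves the claim, and no lexicographically smaller pair (p ≤ q, positive integers) does.

For instance (4, 6) is also a counterexample (LHS = 576, RHS = 96), but it's lexicographically larger.

Answer: (p, q) = (1, 2)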